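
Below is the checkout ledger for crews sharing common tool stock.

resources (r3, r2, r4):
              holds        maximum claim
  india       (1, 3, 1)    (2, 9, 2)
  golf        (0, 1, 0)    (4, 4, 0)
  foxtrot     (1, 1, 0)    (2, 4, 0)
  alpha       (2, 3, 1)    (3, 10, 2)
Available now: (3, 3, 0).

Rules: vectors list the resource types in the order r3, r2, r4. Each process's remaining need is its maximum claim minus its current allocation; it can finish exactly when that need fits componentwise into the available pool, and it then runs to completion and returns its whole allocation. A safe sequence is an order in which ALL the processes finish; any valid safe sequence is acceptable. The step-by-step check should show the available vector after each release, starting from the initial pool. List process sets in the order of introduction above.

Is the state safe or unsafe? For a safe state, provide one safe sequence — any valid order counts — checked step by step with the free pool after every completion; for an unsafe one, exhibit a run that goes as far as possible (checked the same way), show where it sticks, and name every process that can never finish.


The state is UNSAFE.
Key observation: no order helps: past foxtrot, golf, the free pool tops out at (4, 5, 0), below what each blocked process needs in r2.
The run foxtrot, golf cannot be extended any further. Walking it through:
  pool = (3, 3, 0)
  foxtrot needs (1, 3, 0) <= (3, 3, 0) -> finishes; pool += (1, 1, 0) = (4, 4, 0)
  golf needs (4, 3, 0) <= (4, 4, 0) -> finishes; pool += (0, 1, 0) = (4, 5, 0)
  blocked: india wants (1, 6, 1), pool (4, 5, 0) — not enough r2 and r4
  blocked: alpha wants (1, 7, 1), pool (4, 5, 0) — not enough r2 and r4
Never able to finish: india and alpha.


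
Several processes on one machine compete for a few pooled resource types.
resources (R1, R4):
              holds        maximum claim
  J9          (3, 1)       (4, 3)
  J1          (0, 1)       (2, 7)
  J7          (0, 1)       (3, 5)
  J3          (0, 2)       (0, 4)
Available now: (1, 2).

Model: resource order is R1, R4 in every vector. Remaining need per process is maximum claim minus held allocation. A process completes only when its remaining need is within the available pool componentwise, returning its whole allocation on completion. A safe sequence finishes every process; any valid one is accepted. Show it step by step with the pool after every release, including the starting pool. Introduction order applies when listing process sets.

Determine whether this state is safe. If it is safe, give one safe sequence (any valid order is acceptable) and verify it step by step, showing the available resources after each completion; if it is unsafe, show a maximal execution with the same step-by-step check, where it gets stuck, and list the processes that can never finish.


SAFE, for example via the order J3, J9, J7, J1.
Key observation: at J3 the run first touches a limit — (0, 2) against (1, 2), exact on a resource it actually requests.
Walking it through:
  pool = (1, 2)
  J3 needs (0, 2) <= (1, 2) -> finishes; pool += (0, 2) = (1, 4)
  J9 needs (1, 2) <= (1, 4) -> finishes; pool += (3, 1) = (4, 5)
  J7 needs (3, 4) <= (4, 5) -> finishes; pool += (0, 1) = (4, 6)
  J1 needs (2, 6) <= (4, 6) -> finishes; pool += (0, 1) = (4, 7)


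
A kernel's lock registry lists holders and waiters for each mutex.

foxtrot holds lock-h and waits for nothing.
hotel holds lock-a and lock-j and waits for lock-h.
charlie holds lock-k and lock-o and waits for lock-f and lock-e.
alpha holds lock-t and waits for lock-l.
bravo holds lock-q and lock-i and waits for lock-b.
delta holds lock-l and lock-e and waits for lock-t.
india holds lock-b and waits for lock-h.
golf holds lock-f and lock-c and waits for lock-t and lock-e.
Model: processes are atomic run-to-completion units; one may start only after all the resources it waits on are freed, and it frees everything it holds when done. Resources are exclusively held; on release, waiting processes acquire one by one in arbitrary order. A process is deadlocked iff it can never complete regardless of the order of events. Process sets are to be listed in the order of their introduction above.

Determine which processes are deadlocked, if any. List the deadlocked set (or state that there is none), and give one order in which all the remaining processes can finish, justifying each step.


The deadlocked set is charlie, alpha, delta and golf.
Key observation: the knot is the closed ring of waits delta -> alpha -> delta; charlie and golf wait into the deadlock from upstream.
The rest can finish in the order foxtrot, india, hotel, bravo.
Verifying each step:
  foxtrot waits on nothing -> runs at once and releases lock-h
  run india (all its waits — lock-h — are resolved); releases lock-b
  run hotel (all its waits — lock-h — are resolved); releases lock-a and lock-j
  run bravo (all its waits — lock-b — are resolved); releases lock-q and lock-i


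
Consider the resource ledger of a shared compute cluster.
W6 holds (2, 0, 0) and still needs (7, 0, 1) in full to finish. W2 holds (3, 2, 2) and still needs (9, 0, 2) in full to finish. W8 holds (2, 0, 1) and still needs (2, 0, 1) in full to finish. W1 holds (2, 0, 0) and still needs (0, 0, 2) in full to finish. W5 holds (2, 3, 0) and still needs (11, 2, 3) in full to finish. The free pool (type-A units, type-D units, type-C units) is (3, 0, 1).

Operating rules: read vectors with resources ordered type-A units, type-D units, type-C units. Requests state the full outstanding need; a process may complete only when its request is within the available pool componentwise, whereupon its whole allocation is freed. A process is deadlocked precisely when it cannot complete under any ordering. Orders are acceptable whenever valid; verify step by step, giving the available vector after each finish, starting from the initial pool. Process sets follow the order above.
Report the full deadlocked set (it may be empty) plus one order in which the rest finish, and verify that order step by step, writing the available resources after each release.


Nothing here is deadlocked.
Key observation: the pool covers W8 at once, and every later process fits after earlier releases.
A valid finishing order for the others: W8, W1, W6, W2, W5. Step-by-step check:
  pool = (3, 0, 1)
  run W8 (needs (2, 0, 1), free (3, 0, 1)); after release of (2, 0, 1) the pool is (5, 0, 2)
  run W1 (needs (0, 0, 2), free (5, 0, 2)); after release of (2, 0, 0) the pool is (7, 0, 2)
  run W6 (needs (7, 0, 1), free (7, 0, 2)); after release of (2, 0, 0) the pool is (9, 0, 2)
  run W2 (needs (9, 0, 2), free (9, 0, 2)); after release of (3, 2, 2) the pool is (12, 2, 4)
  run W5 (needs (11, 2, 3), free (12, 2, 4)); after release of (2, 3, 0) the pool is (14, 5, 4)


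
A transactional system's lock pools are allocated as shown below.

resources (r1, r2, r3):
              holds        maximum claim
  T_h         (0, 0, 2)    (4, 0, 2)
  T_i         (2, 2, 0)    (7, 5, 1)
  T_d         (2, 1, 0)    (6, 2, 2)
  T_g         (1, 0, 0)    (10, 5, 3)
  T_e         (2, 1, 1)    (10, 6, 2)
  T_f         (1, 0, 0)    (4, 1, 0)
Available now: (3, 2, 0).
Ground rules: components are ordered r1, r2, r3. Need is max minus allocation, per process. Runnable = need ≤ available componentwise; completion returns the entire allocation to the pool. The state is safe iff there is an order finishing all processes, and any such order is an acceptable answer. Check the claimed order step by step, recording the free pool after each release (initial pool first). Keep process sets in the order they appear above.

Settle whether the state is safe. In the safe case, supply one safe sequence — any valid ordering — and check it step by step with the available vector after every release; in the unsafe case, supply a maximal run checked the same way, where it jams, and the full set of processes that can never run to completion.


SAFE. One safe sequence: T_f, T_h, T_d, T_i, T_e, T_g.
Key observation: at T_f the run first touches a limit — (3, 1, 0) against (3, 2, 0), exact on a resource it actually requests.
Verifying each step:
  pool = (3, 2, 0)
  run T_f (needs (3, 1, 0), free (3, 2, 0)); after release of (1, 0, 0) the pool is (4, 2, 0)
  run T_h (needs (4, 0, 0), free (4, 2, 0)); after release of (0, 0, 2) the pool is (4, 2, 2)
  run T_d (needs (4, 1, 2), free (4, 2, 2)); after release of (2, 1, 0) the pool is (6, 3, 2)
  run T_i (needs (5, 3, 1), free (6, 3, 2)); after release of (2, 2, 0) the pool is (8, 5, 2)
  run T_e (needs (8, 5, 1), free (8, 5, 2)); after release of (2, 1, 1) the pool is (10, 6, 3)
  run T_g (needs (9, 5, 3), free (10, 6, 3)); after release of (1, 0, 0) the pool is (11, 6, 3)


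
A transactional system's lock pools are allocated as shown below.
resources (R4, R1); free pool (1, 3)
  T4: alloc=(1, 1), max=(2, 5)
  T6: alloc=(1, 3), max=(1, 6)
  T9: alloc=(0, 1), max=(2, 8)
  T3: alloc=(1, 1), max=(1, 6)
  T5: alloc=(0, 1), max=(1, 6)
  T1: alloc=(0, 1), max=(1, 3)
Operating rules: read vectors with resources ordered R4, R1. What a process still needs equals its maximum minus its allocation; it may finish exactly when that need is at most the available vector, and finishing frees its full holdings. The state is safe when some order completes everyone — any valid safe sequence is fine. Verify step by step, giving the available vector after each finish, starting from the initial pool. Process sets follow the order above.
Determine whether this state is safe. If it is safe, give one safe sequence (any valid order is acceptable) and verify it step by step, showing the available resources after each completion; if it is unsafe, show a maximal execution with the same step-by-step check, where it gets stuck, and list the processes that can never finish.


SAFE. One safe sequence: T6, T4, T1, T9, T3, T5.
Key observation: reading the order forward, T6 is the first process whose need (0, 3) meets the free pool (1, 3) exactly on a resource it requests.
Walking it through:
  pool = (1, 3)
  run T6 (needs (0, 3), free (1, 3)); after release of (1, 3) the pool is (2, 6)
  run T4 (needs (1, 4), free (2, 6)); after release of (1, 1) the pool is (3, 7)
  run T1 (needs (1, 2), free (3, 7)); after release of (0, 1) the pool is (3, 8)
  run T9 (needs (2, 7), free (3, 8)); after release of (0, 1) the pool is (3, 9)
  run T3 (needs (0, 5), free (3, 9)); after release of (1, 1) the pool is (4, 10)
  run T5 (needs (1, 5), free (4, 10)); after release of (0, 1) the pool is (4, 11)


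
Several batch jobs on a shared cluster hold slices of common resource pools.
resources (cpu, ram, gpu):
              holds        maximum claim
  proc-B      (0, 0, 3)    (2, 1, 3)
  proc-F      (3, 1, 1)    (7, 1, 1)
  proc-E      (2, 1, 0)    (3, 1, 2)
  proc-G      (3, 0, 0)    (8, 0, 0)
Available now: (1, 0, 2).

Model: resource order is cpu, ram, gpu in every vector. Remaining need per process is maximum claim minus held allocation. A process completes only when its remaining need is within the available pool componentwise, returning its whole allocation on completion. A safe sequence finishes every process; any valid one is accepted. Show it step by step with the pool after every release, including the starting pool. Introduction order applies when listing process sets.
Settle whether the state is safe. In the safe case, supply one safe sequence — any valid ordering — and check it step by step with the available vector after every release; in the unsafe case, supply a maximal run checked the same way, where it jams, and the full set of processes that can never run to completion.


The state is UNSAFE.
Key observation: cpu is the bottleneck — with proc-E, proc-B done the pool holds (3, 1, 5), short of every remaining need.
The run proc-E, proc-B cannot be extended any further. Walking it through:
  pool = (1, 0, 2)
  proc-E: need (1, 0, 2) fits (1, 0, 2); releases (2, 1, 0), pool now (3, 1, 2)
  proc-B: need (2, 1, 0) fits (3, 1, 2); releases (0, 0, 3), pool now (3, 1, 5)
  proc-F still needs (4, 0, 0) but only (3, 1, 5) is free — short on cpu
  proc-G still needs (5, 0, 0) but only (3, 1, 5) is free — short on cpu
Never able to finish: proc-F and proc-G.


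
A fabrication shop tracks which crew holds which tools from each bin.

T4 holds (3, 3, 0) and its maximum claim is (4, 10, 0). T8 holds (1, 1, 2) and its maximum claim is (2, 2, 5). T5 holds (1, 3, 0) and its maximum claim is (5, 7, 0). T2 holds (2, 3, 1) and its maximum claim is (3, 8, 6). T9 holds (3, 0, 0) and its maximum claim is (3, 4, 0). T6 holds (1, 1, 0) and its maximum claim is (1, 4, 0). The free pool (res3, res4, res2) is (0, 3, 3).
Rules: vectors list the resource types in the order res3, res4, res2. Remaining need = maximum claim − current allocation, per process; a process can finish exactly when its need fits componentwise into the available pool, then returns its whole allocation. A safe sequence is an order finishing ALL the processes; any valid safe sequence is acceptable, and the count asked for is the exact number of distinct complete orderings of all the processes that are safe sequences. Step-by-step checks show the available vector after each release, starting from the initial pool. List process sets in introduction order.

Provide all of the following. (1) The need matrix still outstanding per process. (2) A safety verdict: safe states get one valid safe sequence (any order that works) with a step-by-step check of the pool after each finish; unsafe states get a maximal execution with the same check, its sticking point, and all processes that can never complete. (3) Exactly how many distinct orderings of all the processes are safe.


(1) Outstanding need per process (order res3, res4, res2):
  T4: (1, 7, 0)
  T8: (1, 1, 3)
  T5: (4, 4, 0)
  T2: (1, 5, 5)
  T9: (0, 4, 0)
  T6: (0, 3, 0)
(2) SAFE, for example via the order T6, T8, T2, T4, T9, T5.
Key observation: reading the order forward, T6 is the first process whose need (0, 3, 0) meets the free pool (0, 3, 3) exactly on a resource it requests.
Verifying each step:
  pool = (0, 3, 3)
  T6: need (0, 3, 0) fits (0, 3, 3); releases (1, 1, 0), pool now (1, 4, 3)
  T8: need (1, 1, 3) fits (1, 4, 3); releases (1, 1, 2), pool now (2, 5, 5)
  T2: need (1, 5, 5) fits (2, 5, 5); releases (2, 3, 1), pool now (4, 8, 6)
  T4: need (1, 7, 0) fits (4, 8, 6); releases (3, 3, 0), pool now (7, 11, 6)
  T9: need (0, 4, 0) fits (7, 11, 6); releases (3, 0, 0), pool now (10, 11, 6)
  T5: need (4, 4, 0) fits (10, 11, 6); releases (1, 3, 0), pool now (11, 14, 6)
(3) Precisely 17 of the possible complete orderings are safe sequences.


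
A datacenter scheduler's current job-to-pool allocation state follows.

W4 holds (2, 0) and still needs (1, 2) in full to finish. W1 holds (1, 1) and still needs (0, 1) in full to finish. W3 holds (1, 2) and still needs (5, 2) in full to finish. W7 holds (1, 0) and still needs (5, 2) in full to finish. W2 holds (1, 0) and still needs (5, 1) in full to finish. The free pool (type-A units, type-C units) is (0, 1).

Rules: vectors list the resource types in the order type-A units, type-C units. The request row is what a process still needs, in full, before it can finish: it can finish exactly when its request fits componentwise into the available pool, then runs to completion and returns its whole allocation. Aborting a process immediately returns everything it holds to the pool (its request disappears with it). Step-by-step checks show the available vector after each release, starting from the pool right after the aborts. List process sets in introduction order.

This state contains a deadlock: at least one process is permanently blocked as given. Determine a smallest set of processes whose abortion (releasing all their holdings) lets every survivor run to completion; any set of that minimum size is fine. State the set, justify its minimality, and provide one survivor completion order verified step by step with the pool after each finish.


The answer: abort W7 and W2.
Key observation: W3 had no path to completion before; after the abort of W7 and W2 ((2, 0) returned), step 3 is where it fits.
Minimality, checking each single-abort alternative: W4 alone leaves W3 blocked (short on type-A units); W1 alone leaves W3 blocked (short on type-A units); W3 alone leaves W7 blocked (short on type-A units); W7 alone leaves W3 blocked (short on type-A units); W2 alone leaves W3 blocked (short on type-A units).
The survivors complete as W1, W4, W3. Verifying each step (starting from the post-abort pool):
  pool = (2, 1)
  W1: need (0, 1) fits (2, 1); releases (1, 1), pool now (3, 2)
  W4: need (1, 2) fits (3, 2); releases (2, 0), pool now (5, 2)
  W3: need (5, 2) fits (5, 2); releases (1, 2), pool now (6, 4)


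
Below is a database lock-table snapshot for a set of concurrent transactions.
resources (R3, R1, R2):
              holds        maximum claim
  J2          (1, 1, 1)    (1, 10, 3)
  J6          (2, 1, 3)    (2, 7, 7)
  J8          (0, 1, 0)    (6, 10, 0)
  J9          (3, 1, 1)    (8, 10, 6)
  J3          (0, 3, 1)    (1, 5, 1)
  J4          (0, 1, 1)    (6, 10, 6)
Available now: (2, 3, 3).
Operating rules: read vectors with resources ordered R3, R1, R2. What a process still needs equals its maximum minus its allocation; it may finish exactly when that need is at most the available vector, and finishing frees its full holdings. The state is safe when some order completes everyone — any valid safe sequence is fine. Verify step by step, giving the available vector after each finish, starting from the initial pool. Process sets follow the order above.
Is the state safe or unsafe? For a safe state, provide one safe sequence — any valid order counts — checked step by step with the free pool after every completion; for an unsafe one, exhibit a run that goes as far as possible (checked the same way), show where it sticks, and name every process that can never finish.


The state is UNSAFE.
Key observation: once J3, J6 finish, the pool peaks at (4, 7, 7) — and every remaining process still needs more R1 than that.
Going as far as possible: J3, J6; after that, nothing fits. Step-by-step check:
  pool = (2, 3, 3)
  run J3 (needs (1, 2, 0), free (2, 3, 3)); after release of (0, 3, 1) the pool is (2, 6, 4)
  run J6 (needs (0, 6, 4), free (2, 6, 4)); after release of (2, 1, 3) the pool is (4, 7, 7)
  blocked: J2 wants (0, 9, 2), pool (4, 7, 7) — not enough R1
  blocked: J8 wants (6, 9, 0), pool (4, 7, 7) — not enough R3 and R1
  blocked: J9 wants (5, 9, 5), pool (4, 7, 7) — not enough R3 and R1
  blocked: J4 wants (6, 9, 5), pool (4, 7, 7) — not enough R3 and R1
Never able to finish: J2, J8, J9 and J4.


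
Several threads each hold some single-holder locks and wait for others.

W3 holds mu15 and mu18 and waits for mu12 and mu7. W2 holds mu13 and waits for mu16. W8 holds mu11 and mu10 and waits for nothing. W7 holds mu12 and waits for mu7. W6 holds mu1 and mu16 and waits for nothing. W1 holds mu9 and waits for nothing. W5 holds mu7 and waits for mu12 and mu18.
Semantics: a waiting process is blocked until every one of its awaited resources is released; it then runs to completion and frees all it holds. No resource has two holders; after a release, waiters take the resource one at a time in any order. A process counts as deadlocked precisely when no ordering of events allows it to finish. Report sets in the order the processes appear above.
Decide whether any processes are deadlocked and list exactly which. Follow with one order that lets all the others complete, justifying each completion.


Deadlocked: W3, W7 and W5.
Key observation: the waits loop around W3 -> W7 -> W5 -> W3 with no way out; no other process is dragged down with it.
A valid finishing order for the others: W8, W6, W1, W2.
Walking it through:
  W8: no waits; runs immediately, freeing mu11 and mu10
  W6: no waits; runs immediately, freeing mu1 and mu16
  W1: no waits; runs immediately, freeing mu9
  run W2 (all its waits — mu16 — are resolved); releases mu13


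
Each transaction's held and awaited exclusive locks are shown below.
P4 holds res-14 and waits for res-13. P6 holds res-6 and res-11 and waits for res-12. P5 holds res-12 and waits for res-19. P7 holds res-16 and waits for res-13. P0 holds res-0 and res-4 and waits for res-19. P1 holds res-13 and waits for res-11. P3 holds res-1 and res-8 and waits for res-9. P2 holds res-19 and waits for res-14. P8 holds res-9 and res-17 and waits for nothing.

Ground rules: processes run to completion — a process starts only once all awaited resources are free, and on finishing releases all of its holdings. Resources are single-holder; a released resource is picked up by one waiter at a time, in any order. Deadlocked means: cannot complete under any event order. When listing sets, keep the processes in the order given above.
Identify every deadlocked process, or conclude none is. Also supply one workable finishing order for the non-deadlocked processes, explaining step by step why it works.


Deadlocked set: P4, P6, P5, P7, P0, P1 and P2.
Key observation: the cycle P4 -> P1 -> P6 -> P5 -> P2 -> P4 can never break — each member waits on the next; P7 and P0 wait into the deadlock from upstream.
One completion order for the rest: P8, P3.
Step-by-step check:
  run P8 (it waits on nothing); releases res-9 and res-17
  P3: everything it awaited (res-9) is free; runs, freeing res-1 and res-8


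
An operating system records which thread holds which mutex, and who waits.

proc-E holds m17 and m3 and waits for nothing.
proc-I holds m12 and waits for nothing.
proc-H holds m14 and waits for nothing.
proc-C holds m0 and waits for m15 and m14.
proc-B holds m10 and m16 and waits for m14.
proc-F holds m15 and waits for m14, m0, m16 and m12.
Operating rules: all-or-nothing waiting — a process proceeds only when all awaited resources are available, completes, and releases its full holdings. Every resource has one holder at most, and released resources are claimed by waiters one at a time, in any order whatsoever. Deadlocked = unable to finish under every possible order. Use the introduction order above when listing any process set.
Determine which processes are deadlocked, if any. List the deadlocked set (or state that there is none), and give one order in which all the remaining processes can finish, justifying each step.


Deadlocked: proc-C and proc-F.
Key observation: proc-C -> proc-F -> proc-C is a circular wait — nothing in it can go first; no other process is dragged down with it.
A valid finishing order for the others: proc-H, proc-E, proc-I, proc-B.
Step-by-step check:
  run proc-H (it waits on nothing); releases m14
  run proc-E (it waits on nothing); releases m17 and m3
  run proc-I (it waits on nothing); releases m12
  proc-B: everything it awaited (m14) is free; runs, freeing m10 and m16


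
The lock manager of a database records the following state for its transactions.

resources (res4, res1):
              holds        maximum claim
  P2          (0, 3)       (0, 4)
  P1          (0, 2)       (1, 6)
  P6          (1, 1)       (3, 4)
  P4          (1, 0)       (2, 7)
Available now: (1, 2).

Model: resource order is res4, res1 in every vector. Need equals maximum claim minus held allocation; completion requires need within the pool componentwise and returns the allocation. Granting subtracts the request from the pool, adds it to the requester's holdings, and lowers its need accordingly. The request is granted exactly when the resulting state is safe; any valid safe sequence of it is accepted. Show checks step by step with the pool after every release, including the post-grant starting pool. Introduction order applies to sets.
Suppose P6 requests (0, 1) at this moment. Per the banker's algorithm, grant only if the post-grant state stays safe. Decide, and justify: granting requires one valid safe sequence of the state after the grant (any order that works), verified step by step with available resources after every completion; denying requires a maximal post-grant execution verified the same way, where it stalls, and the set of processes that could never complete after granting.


DENY. Granting would leave the state unsafe.
Key observation: after P2, P1 the pool peaks at (1, 6), and each blocked process is short somewhere: P6 on res4; P4 on res1.
On the post-grant state, P2, P1 is a maximal run — nothing extends it. Step-by-step check:
  pool = (1, 1)
  P2 needs (0, 1) <= (1, 1) -> finishes; pool += (0, 3) = (1, 4)
  P1 needs (1, 4) <= (1, 4) -> finishes; pool += (0, 2) = (1, 6)
  P6 cannot run: need (2, 2) vs free (1, 6) (insufficient res4)
  P4 cannot run: need (1, 7) vs free (1, 6) (insufficient res1)
Post-grant, the permanently blocked set is P6 and P4.


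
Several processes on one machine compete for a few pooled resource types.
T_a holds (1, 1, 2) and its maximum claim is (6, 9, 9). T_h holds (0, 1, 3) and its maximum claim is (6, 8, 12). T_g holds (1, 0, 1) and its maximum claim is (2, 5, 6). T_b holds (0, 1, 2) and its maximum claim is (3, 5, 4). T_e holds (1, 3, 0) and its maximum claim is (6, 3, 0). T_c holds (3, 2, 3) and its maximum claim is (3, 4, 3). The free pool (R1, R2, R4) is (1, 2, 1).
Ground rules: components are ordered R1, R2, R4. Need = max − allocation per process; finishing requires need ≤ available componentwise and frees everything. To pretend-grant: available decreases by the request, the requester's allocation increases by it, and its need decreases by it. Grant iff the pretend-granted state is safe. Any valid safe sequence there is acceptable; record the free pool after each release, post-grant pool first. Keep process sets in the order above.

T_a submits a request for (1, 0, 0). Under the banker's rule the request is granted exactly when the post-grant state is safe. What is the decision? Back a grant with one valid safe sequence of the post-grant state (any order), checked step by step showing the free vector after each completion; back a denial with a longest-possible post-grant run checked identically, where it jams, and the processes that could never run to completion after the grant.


DENY. Granting would leave the state unsafe.
Key observation: after T_c, T_b, T_g the pool peaks at (4, 5, 7), and each blocked process is short somewhere: T_a on R2; T_h on R1, R2, R4; T_e on R1.
Pretend the grant happened; the run T_c, T_b, T_g goes as far as possible. Check, step by step:
  pool = (0, 2, 1)
  T_c needs (0, 2, 0) <= (0, 2, 1) -> finishes; pool += (3, 2, 3) = (3, 4, 4)
  T_b needs (3, 4, 2) <= (3, 4, 4) -> finishes; pool += (0, 1, 2) = (3, 5, 6)
  T_g needs (1, 5, 5) <= (3, 5, 6) -> finishes; pool += (1, 0, 1) = (4, 5, 7)
  blocked: T_a wants (4, 8, 7), pool (4, 5, 7) — not enough R2
  blocked: T_h wants (6, 7, 9), pool (4, 5, 7) — not enough R1, R2 and R4
  blocked: T_e wants (5, 0, 0), pool (4, 5, 7) — not enough R1
Had the request been granted, T_a, T_h and T_e could never finish.


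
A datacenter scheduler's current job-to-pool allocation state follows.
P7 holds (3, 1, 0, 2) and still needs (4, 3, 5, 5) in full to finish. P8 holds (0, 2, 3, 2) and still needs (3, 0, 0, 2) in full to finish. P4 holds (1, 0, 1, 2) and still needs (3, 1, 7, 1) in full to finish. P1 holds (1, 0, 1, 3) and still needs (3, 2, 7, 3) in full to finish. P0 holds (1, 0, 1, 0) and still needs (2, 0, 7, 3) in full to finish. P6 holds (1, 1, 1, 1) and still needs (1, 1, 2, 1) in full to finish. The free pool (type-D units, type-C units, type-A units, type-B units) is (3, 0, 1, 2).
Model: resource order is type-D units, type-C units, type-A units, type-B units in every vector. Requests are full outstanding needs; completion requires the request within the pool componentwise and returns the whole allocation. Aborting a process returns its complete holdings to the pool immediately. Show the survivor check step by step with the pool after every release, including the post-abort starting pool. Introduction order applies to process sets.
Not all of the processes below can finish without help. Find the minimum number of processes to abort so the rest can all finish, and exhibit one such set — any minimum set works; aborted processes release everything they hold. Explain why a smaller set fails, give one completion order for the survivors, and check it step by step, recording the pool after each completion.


The answer: abort P1 and P0.
Key observation: before aborting P1 and P0, P4 was permanently blocked — no order could ever run it; afterwards it completes at step 4.
Why nothing smaller works — every single abort fails: P7 alone leaves P4 blocked (short on type-A units); P8 alone leaves P4 blocked (short on type-A units); P4 alone leaves P1 blocked (short on type-A units); P1 alone leaves P4 blocked (short on type-A units); P0 alone leaves P4 blocked (short on type-A units); P6 alone leaves P4 blocked (short on type-A units).
The survivors complete as P8, P6, P7, P4. Walking it through (starting from the post-abort pool):
  pool = (5, 0, 3, 5)
  run P8 (needs (3, 0, 0, 2), free (5, 0, 3, 5)); after release of (0, 2, 3, 2) the pool is (5, 2, 6, 7)
  run P6 (needs (1, 1, 2, 1), free (5, 2, 6, 7)); after release of (1, 1, 1, 1) the pool is (6, 3, 7, 8)
  run P7 (needs (4, 3, 5, 5), free (6, 3, 7, 8)); after release of (3, 1, 0, 2) the pool is (9, 4, 7, 10)
  run P4 (needs (3, 1, 7, 1), free (9, 4, 7, 10)); after release of (1, 0, 1, 2) the pool is (10, 4, 8, 12)


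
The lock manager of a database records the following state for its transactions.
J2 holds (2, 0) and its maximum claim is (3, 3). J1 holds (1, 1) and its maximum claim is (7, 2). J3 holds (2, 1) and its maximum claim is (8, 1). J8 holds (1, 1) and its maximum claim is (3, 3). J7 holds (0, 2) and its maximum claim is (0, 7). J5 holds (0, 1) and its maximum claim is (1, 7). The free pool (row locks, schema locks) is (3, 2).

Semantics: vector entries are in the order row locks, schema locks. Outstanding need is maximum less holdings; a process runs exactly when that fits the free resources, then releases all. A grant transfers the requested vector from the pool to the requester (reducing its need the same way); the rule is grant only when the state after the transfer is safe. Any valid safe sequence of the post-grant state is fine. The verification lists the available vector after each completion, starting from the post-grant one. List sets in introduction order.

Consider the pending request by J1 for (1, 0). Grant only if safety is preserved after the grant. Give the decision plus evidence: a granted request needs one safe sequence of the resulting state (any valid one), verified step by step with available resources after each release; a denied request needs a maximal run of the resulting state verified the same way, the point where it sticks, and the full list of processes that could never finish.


GRANT. The post-grant state is safe; one safe sequence: J8, J2, J1, J3, J7, J5.
Key observation: the grant leaves (2, 2) free — enough for J8, whose release restarts the cascade.
Step-by-step check of the post-grant state:
  pool = (2, 2)
  J8: need (2, 2) fits (2, 2); releases (1, 1), pool now (3, 3)
  J2: need (1, 3) fits (3, 3); releases (2, 0), pool now (5, 3)
  J1: need (5, 1) fits (5, 3); releases (2, 1), pool now (7, 4)
  J3: need (6, 0) fits (7, 4); releases (2, 1), pool now (9, 5)
  J7: need (0, 5) fits (9, 5); releases (0, 2), pool now (9, 7)
  J5: need (1, 6) fits (9, 7); releases (0, 1), pool now (9, 8)


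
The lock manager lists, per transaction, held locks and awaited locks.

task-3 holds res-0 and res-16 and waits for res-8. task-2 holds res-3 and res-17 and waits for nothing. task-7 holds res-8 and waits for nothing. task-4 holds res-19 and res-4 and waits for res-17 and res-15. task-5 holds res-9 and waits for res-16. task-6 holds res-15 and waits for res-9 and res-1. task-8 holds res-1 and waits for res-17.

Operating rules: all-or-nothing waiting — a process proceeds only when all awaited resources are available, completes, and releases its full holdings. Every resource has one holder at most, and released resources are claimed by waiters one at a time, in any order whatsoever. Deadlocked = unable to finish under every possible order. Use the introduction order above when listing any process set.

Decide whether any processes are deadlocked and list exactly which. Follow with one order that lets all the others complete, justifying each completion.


No process is deadlocked.
Key observation: there is no circular wait here — follow any chain and it reaches a process that is free to run now.
A valid finishing order for the others: task-7, task-2, task-3, task-5, task-8, task-6, task-4.
Step-by-step check:
  task-7: no waits; runs immediately, freeing res-8
  task-2: no waits; runs immediately, freeing res-3 and res-17
  run task-3 (all its waits — res-8 — are resolved); releases res-0 and res-16
  run task-5 (all its waits — res-16 — are resolved); releases res-9
  run task-8 (all its waits — res-17 — are resolved); releases res-1
  run task-6 (all its waits — res-9 and res-1 — are resolved); releases res-15
  run task-4 (all its waits — res-17 and res-15 — are resolved); releases res-19 and res-4


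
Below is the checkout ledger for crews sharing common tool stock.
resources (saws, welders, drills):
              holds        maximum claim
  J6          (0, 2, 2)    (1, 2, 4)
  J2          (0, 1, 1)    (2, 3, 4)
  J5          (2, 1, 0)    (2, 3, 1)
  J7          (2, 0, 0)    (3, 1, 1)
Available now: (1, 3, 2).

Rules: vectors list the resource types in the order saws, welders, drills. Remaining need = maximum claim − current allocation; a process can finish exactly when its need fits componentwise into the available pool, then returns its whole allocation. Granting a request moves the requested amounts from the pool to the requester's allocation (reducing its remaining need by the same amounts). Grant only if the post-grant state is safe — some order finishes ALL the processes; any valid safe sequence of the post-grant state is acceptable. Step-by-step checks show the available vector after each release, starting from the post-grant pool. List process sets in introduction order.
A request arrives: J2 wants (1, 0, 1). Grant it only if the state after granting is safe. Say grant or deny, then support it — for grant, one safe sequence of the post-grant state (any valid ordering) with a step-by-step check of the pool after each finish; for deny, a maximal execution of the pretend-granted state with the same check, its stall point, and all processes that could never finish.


DENY. Granting would leave the state unsafe.
Key observation: even finishing J5, J7 leaves just (4, 4, 1) free — too little drills for any of the remaining processes.
After a pretend grant, a maximal execution: J5, J7 — then nothing else fits. Verifying each step:
  pool = (0, 3, 1)
  J5 needs (0, 2, 1) <= (0, 3, 1) -> finishes; pool += (2, 1, 0) = (2, 4, 1)
  J7 needs (1, 1, 1) <= (2, 4, 1) -> finishes; pool += (2, 0, 0) = (4, 4, 1)
  blocked: J6 wants (1, 0, 2), pool (4, 4, 1) — not enough drills
  blocked: J2 wants (1, 2, 2), pool (4, 4, 1) — not enough drills
Had the request been granted, J6 and J2 could never finish.


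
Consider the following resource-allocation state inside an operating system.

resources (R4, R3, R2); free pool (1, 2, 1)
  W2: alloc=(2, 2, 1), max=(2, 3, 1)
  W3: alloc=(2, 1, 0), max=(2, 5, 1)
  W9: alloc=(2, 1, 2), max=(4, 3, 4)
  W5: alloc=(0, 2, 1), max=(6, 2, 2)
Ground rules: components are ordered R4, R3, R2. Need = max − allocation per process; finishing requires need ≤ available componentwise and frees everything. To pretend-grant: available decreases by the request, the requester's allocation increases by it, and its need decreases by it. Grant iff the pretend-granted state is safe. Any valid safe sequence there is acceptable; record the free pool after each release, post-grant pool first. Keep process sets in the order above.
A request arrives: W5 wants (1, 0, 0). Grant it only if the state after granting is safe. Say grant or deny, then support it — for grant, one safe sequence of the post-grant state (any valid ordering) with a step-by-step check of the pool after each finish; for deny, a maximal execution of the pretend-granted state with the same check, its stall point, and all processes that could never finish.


GRANT. The post-grant state is safe; one safe sequence: W2, W9, W3, W5.
Key observation: the transfer keeps a workable pool ((0, 2, 1)); W2 starts the safe sequence.
Verifying the post-grant state step by step:
  pool = (0, 2, 1)
  W2 needs (0, 1, 0) <= (0, 2, 1) -> finishes; pool += (2, 2, 1) = (2, 4, 2)
  W9 needs (2, 2, 2) <= (2, 4, 2) -> finishes; pool += (2, 1, 2) = (4, 5, 4)
  W3 needs (0, 4, 1) <= (4, 5, 4) -> finishes; pool += (2, 1, 0) = (6, 6, 4)
  W5 needs (5, 0, 1) <= (6, 6, 4) -> finishes; pool += (1, 2, 1) = (7, 8, 5)


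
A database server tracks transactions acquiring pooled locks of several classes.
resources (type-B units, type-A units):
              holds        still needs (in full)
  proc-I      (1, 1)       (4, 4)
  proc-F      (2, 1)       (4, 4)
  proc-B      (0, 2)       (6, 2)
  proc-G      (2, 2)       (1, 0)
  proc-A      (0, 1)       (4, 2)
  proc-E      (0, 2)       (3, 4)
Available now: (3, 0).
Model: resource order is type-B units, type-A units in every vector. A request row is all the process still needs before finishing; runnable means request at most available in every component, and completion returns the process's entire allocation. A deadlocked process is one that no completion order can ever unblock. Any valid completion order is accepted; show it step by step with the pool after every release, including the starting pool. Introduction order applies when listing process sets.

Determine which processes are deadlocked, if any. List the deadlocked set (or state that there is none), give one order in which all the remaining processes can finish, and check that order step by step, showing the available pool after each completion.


Deadlocked: proc-I, proc-F, proc-B and proc-E.
Key observation: after proc-G, proc-A the pool peaks at (5, 3), and each blocked process is short somewhere: proc-I on type-A units; proc-F on type-A units; proc-B on type-B units; proc-E on type-A units.
The rest can finish in the order proc-G, proc-A. Step-by-step check:
  pool = (3, 0)
  proc-G: need (1, 0) fits (3, 0); releases (2, 2), pool now (5, 2)
  proc-A: need (4, 2) fits (5, 2); releases (0, 1), pool now (5, 3)
The stuck group stays short no matter what:
  proc-I still needs (4, 4) but only (5, 3) is free — short on type-A units
  proc-F still needs (4, 4) but only (5, 3) is free — short on type-A units
  proc-B still needs (6, 2) but only (5, 3) is free — short on type-B units
  proc-E still needs (3, 4) but only (5, 3) is free — short on type-A units


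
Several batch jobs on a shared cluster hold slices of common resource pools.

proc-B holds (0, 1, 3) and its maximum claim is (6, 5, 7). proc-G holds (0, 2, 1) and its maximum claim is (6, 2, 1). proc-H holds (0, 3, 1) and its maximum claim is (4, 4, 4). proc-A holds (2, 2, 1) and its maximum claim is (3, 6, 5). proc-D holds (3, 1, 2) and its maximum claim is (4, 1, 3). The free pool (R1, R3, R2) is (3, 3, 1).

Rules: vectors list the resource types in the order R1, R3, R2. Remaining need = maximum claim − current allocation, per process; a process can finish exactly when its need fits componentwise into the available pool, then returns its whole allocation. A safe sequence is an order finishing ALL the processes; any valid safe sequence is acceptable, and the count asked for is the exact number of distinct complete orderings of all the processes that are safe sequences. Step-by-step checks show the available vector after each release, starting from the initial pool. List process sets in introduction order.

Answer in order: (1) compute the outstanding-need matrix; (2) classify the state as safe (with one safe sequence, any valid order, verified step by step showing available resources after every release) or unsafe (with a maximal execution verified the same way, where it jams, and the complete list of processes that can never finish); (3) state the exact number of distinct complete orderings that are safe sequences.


(1) Outstanding need per process (order R1, R3, R2):
  proc-B: (6, 4, 4)
  proc-G: (6, 0, 0)
  proc-H: (4, 1, 3)
  proc-A: (1, 4, 4)
  proc-D: (1, 0, 1)
(2) SAFE. One safe sequence: proc-D, proc-G, proc-B, proc-A, proc-H.
Key observation: at proc-D the run first touches a limit — (1, 0, 1) against (3, 3, 1), exact on a resource it actually requests.
Walking it through:
  pool = (3, 3, 1)
  proc-D: need (1, 0, 1) fits (3, 3, 1); releases (3, 1, 2), pool now (6, 4, 3)
  proc-G: need (6, 0, 0) fits (6, 4, 3); releases (0, 2, 1), pool now (6, 6, 4)
  proc-B: need (6, 4, 4) fits (6, 6, 4); releases (0, 1, 3), pool now (6, 7, 7)
  proc-A: need (1, 4, 4) fits (6, 7, 7); releases (2, 2, 1), pool now (8, 9, 8)
  proc-H: need (4, 1, 3) fits (8, 9, 8); releases (0, 3, 1), pool now (8, 12, 9)
(3) Exactly 12 of the possible complete orderings are safe sequences.
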